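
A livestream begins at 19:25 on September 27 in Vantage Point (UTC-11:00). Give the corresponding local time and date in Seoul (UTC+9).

15:25 on Sep 28

Seoul is 20:00 ahead of Vantage Point.
Shift by the zone difference: 19:25 + 20:00 = 15:25 on Sep 28 in Seoul.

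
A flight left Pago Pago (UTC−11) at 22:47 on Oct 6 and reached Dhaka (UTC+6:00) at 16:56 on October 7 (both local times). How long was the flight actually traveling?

1 hour 9 minutes

Departure in UTC: 22:47 + 11:00 = 09:47 on Oct 7.
Arrival in UTC: 16:56 − 6:00 = 10:56 on Oct 7.
Elapsed = 10:56 − 09:47 = 1 hour 9 minutes.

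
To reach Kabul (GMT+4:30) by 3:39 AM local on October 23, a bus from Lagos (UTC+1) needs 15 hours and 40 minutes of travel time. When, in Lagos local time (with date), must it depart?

Target arrival in UTC: 3:39 AM − 4:30 = 11:09 PM on Oct 22.
Subtract 15 hours 40 minutes → departure 7:29 AM UTC on Oct 22.
Lagos is UTC+1:00: 7:29 AM + 1:00 = 8:29 AM on Oct 22.

8:29 AM on Oct 22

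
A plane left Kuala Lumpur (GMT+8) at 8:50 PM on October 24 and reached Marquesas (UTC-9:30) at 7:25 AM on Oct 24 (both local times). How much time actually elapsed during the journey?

Departure in UTC: 8:50 PM − 8:00 = 12:50 PM on Oct 24.
Arrival in UTC: 7:25 AM + 9:30 = 4:55 PM on Oct 24.
Elapsed = 4:55 PM − 12:50 PM = 4 hours 5 minutes.

4 hours 5 minutes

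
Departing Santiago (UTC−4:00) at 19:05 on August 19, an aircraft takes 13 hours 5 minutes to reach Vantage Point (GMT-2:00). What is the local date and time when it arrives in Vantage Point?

10:10 on August 20

Vantage Point is 2:00 ahead of Santiago.
After 13 hours and 5 minutes it is 08:10 (Aug 20) in Santiago.
Shift by the zone difference: 08:10 + 2:00 = 10:10 on Aug 20 in Vantage Point.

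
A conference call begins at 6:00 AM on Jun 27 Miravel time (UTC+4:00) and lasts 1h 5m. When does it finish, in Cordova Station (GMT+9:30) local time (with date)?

12:35 PM on Jun 27

Cordova Station is 5:30 ahead of Miravel.
After 1 hour 5 minutes it is 7:05 AM in Miravel.
Shift by the zone difference: 7:05 AM + 5:30 = 12:35 PM on Jun 27 in Cordova Station.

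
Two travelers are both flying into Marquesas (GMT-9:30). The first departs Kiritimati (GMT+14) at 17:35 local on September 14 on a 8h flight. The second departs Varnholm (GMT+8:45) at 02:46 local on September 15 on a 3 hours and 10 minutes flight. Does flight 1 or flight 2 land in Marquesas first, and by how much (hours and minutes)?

Flight 1 in UTC: 17:35 − 14:00 = 03:35 on Sep 14.
+8 hours → arrive 11:35 UTC on Sep 14.
Flight 2 in UTC: 02:46 − 8:45 = 18:01 on Sep 14.
+3 hours 10 minutes → arrive 21:11 UTC on Sep 14.
Flight 1 lands earlier by 9 hours 36 minutes.

the first, by 9 hours 36 minutes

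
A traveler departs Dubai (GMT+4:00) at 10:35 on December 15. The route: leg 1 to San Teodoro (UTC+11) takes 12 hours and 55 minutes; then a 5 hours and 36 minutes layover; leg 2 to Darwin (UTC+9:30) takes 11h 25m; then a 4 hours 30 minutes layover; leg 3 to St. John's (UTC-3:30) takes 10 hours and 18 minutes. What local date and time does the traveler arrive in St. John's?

Convert departure to UTC: 10:35 − 4:00 = 06:35 UTC on Dec 15.
Add 12 hours and 55 minutes leg 1 → 19:30 UTC.
Add 5 hours and 36 minutes layover in San Teodoro → 01:06 UTC (Dec 16).
Add 11 hours and 25 minutes leg 2 → 12:31 UTC.
Add 4 hours and 30 minutes layover in Darwin → 17:01 UTC.
Add 10 hours and 18 minutes leg 3 → 03:19 UTC (Dec 17).
St. John's is UTC−3:30, so local arrival = 03:19 − 3:30 = 23:49 on Dec 16.

23:49 on Dec 16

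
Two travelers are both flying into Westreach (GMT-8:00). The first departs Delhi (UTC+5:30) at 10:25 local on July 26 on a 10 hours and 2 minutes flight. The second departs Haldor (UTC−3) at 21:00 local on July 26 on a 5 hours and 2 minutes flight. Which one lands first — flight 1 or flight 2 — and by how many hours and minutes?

the first, by 14 hours 5 minutes

Flight 1 in UTC: 10:25 − 5:30 = 04:55 on Jul 26.
+10 hours 2 minutes → arrive 14:57 UTC on Jul 26.
Flight 2 in UTC: 21:00 + 3:00 = 00:00 on Jul 27.
+5 hours 2 minutes → arrive 05:02 UTC on Jul 27.
Flight 1 lands earlier by 14 hours 5 minutes.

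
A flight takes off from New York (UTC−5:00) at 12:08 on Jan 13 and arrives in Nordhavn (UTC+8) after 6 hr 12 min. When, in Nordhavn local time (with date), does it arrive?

07:20 on January 14

Convert departure to UTC: 12:08 + 5:00 = 17:08 UTC on Jan 13.
Add 6 hours and 12 minutes travel time → 23:20 UTC.
Nordhavn is UTC+8:00, so local arrival = 23:20 + 8:00 = 07:20 on Jan 14.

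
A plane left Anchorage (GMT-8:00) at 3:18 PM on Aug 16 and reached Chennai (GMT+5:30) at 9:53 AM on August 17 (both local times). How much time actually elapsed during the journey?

5 hours 5 minutes

Departure in UTC: 3:18 PM + 8:00 = 11:18 PM on Aug 16.
Arrival in UTC: 9:53 AM − 5:30 = 4:23 AM on Aug 17.
Elapsed = 4:23 AM − 11:18 PM (+1 day) = 5 hours 5 minutes.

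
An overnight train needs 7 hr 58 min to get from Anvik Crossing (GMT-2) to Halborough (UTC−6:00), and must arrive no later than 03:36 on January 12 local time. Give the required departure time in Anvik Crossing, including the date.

Target arrival in UTC: 03:36 + 6:00 = 09:36 on Jan 12.
Subtract 7 hours 58 minutes → departure 01:38 UTC on Jan 12.
Anvik Crossing is UTC−2:00: 01:38 − 2:00 = 23:38 on Jan 11.

23:38 on January 11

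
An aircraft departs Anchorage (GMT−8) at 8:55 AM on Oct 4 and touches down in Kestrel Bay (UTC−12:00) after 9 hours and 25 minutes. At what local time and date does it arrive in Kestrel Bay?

Kestrel Bay is 4:00 behind Anchorage.
After 9 hours and 25 minutes it is 6:20 PM in Anchorage.
Shift by the zone difference: 6:20 PM − 4:00 = 2:20 PM on Oct 4 in Kestrel Bay.

2:20 PM on Oct 4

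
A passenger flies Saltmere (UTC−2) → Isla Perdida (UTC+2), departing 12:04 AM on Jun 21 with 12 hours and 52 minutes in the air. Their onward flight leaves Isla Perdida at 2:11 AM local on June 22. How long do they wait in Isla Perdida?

Convert departure to UTC: 12:04 AM + 2:00 = 2:04 AM UTC on Jun 21.
Add 12 hours and 52 minutes flight time → 2:56 PM UTC.
Isla Perdida is UTC+2:00, so local arrival = 2:56 PM + 2:00 = 4:56 PM on Jun 21.
Layover = 2:11 AM − 4:56 PM (+1 day) = 9 hours 15 minutes.

9 hours 15 minutes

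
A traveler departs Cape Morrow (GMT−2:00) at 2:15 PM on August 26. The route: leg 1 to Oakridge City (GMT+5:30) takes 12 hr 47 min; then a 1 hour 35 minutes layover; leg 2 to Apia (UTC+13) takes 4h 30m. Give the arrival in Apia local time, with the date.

Convert departure to UTC: 2:15 PM + 2:00 = 4:15 PM UTC on Aug 26.
Add 12 hours 47 minutes leg 1 → 5:02 AM UTC (Aug 27).
Add 1 hour and 35 minutes layover in Oakridge City → 6:37 AM UTC.
Add 4 hours 30 minutes leg 2 → 11:07 AM UTC.
Apia is UTC+13:00, so local arrival = 11:07 AM + 13:00 = 12:07 AM on Aug 28.

12:07 AM on August 28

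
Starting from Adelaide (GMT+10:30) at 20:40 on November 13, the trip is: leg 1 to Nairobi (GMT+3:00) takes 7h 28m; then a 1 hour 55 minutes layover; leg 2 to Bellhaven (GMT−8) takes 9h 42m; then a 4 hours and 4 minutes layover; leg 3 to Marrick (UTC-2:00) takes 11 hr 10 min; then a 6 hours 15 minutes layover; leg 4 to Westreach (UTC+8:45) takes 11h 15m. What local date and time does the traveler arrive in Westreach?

Convert departure to UTC: 20:40 − 10:30 = 10:10 UTC on Nov 13.
Add 7 hours 28 minutes leg 1 → 17:38 UTC.
Add 1 hour 55 minutes layover in Nairobi → 19:33 UTC.
Add 9 hours and 42 minutes leg 2 → 05:15 UTC (Nov 14).
Add 4 hours and 4 minutes layover in Bellhaven → 09:19 UTC.
Add 11 hours 10 minutes leg 3 → 20:29 UTC.
Add 6 hours 15 minutes layover in Marrick → 02:44 UTC (Nov 15).
Add 11 hours and 15 minutes leg 4 → 13:59 UTC.
Westreach is UTC+8:45, so local arrival = 13:59 + 8:45 = 22:44 on Nov 15.

22:44 on November 15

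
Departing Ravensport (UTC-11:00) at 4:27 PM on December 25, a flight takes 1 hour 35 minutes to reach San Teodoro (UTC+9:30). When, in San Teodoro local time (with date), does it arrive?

2:32 PM on December 26

Convert departure to UTC: 4:27 PM + 11:00 = 3:27 AM UTC on Dec 26.
Add 1 hour and 35 minutes travel time → 5:02 AM UTC.
San Teodoro is UTC+9:30, so local arrival = 5:02 AM + 9:30 = 2:32 PM on Dec 26.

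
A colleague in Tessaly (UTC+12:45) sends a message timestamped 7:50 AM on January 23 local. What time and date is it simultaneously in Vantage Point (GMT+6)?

1:05 AM on January 23

In UTC: 7:50 AM − 12:45 = 7:05 PM on Jan 22.
Vantage Point is UTC+6:00: 7:05 PM + 6:00 = 1:05 AM on Jan 23.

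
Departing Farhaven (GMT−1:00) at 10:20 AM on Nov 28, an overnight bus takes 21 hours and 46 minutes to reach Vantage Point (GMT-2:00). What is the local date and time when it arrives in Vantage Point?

Convert departure to UTC: 10:20 AM + 1:00 = 11:20 AM UTC on Nov 28.
Add 21 hours and 46 minutes travel time → 9:06 AM UTC (Nov 29).
Vantage Point is UTC−2:00, so local arrival = 9:06 AM − 2:00 = 7:06 AM on Nov 29.

7:06 AM on November 29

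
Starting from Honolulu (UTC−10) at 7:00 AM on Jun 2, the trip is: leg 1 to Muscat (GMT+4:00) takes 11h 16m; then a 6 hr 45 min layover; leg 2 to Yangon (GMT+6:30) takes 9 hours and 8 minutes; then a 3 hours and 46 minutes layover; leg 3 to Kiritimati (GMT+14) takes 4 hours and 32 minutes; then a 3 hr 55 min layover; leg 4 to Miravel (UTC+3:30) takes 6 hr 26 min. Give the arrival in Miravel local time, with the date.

Convert departure to UTC: 7:00 AM + 10:00 = 5:00 PM UTC on Jun 2.
Add 11 hours 16 minutes leg 1 → 4:16 AM UTC (Jun 3).
Add 6 hours 45 minutes layover in Muscat → 11:01 AM UTC.
Add 9 hours and 8 minutes leg 2 → 8:09 PM UTC.
Add 3 hours 46 minutes layover in Yangon → 11:55 PM UTC.
Add 4 hours 32 minutes leg 3 → 4:27 AM UTC (Jun 4).
Add 3 hours and 55 minutes layover in Kiritimati → 8:22 AM UTC.
Add 6 hours 26 minutes leg 4 → 2:48 PM UTC.
Miravel is UTC+3:30, so local arrival = 2:48 PM + 3:30 = 6:18 PM on Jun 4.

6:18 PM on June 4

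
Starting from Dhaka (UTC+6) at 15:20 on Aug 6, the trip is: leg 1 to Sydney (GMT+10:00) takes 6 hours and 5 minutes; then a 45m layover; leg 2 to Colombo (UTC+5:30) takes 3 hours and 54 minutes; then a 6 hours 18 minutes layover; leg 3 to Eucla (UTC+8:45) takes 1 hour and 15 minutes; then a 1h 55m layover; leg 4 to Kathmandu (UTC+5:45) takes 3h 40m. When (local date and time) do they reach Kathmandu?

Convert departure to UTC: 15:20 − 6:00 = 09:20 UTC on Aug 6.
Add 6 hours 5 minutes leg 1 → 15:25 UTC.
Add 45 minutes layover in Sydney → 16:10 UTC.
Add 3 hours 54 minutes leg 2 → 20:04 UTC.
Add 6 hours and 18 minutes layover in Colombo → 02:22 UTC (Aug 7).
Add 1 hour 15 minutes leg 3 → 03:37 UTC.
Add 1 hour and 55 minutes layover in Eucla → 05:32 UTC.
Add 3 hours 40 minutes leg 4 → 09:12 UTC.
Kathmandu is UTC+5:45, so local arrival = 09:12 + 5:45 = 14:57 on Aug 7.

14:57 on Aug 7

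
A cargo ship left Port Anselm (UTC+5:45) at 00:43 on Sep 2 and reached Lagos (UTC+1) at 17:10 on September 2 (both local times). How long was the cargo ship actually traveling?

21 hours 12 minutes

Departure in UTC: 00:43 − 5:45 = 18:58 on Sep 1.
Arrival in UTC: 17:10 − 1:00 = 16:10 on Sep 2.
Elapsed = 16:10 − 18:58 (+1 day) = 21 hours 12 minutes.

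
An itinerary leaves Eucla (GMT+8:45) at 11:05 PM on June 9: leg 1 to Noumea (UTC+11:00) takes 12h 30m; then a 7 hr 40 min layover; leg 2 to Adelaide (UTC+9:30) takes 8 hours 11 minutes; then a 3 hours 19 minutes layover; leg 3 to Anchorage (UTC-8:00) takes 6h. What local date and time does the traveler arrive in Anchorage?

Convert departure to UTC: 11:05 PM − 8:45 = 2:20 PM UTC on Jun 9.
Add 12 hours 30 minutes leg 1 → 2:50 AM UTC (Jun 10).
Add 7 hours 40 minutes layover in Noumea → 10:30 AM UTC.
Add 8 hours and 11 minutes leg 2 → 6:41 PM UTC.
Add 3 hours 19 minutes layover in Adelaide → 10:00 PM UTC.
Add 6 hours leg 3 → 4:00 AM UTC (Jun 11).
Anchorage is UTC−8:00, so local arrival = 4:00 AM − 8:00 = 8:00 PM on Jun 10.

8:00 PM on June 10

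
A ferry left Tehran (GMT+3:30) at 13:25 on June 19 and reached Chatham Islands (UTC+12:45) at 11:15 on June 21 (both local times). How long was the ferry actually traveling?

Chatham Islands is 9:15 ahead of Tehran.
Clock-face elapsed time (ignoring zones) is 45 hours 50 minutes.
Actual elapsed = 45 hours 50 minutes − 9:15 = 36 hours 35 minutes.

36 hours 35 minutes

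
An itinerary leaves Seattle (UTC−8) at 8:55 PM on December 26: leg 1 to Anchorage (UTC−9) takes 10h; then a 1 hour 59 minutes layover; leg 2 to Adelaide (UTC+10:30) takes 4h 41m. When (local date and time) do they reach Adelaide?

Convert departure to UTC: 8:55 PM + 8:00 = 4:55 AM UTC on Dec 27.
Add 10 hours leg 1 → 2:55 PM UTC.
Add 1 hour and 59 minutes layover in Anchorage → 4:54 PM UTC.
Add 4 hours and 41 minutes leg 2 → 9:35 PM UTC.
Adelaide is UTC+10:30, so local arrival = 9:35 PM + 10:30 = 8:05 AM on Dec 28.

8:05 AM on December 28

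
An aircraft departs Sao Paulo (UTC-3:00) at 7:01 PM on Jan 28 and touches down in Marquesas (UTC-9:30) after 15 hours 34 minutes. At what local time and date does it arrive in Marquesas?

4:05 AM on January 29

Convert departure to UTC: 7:01 PM + 3:00 = 10:01 PM UTC on Jan 28.
Add 15 hours 34 minutes travel time → 1:35 PM UTC (Jan 29).
Marquesas is UTC−9:30, so local arrival = 1:35 PM − 9:30 = 4:05 AM on Jan 29.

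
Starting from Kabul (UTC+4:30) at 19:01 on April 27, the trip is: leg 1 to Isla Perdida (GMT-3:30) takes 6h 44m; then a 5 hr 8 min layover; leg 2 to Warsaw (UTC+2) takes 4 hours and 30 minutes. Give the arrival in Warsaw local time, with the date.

08:53 on April 28

Convert departure to UTC: 19:01 − 4:30 = 14:31 UTC on Apr 27.
Add 6 hours and 44 minutes leg 1 → 21:15 UTC.
Add 5 hours and 8 minutes layover in Isla Perdida → 02:23 UTC (Apr 28).
Add 4 hours 30 minutes leg 2 → 06:53 UTC.
Warsaw is UTC+2:00, so local arrival = 06:53 + 2:00 = 08:53 on Apr 28.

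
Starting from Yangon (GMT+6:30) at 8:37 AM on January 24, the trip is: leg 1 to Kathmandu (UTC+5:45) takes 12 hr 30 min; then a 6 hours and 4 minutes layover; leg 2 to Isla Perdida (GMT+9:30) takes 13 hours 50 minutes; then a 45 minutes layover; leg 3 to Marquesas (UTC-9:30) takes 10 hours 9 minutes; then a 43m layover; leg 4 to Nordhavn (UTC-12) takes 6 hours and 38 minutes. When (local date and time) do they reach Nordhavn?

Convert departure to UTC: 8:37 AM − 6:30 = 2:07 AM UTC on Jan 24.
Add 12 hours and 30 minutes leg 1 → 2:37 PM UTC.
Add 6 hours 4 minutes layover in Kathmandu → 8:41 PM UTC.
Add 13 hours 50 minutes leg 2 → 10:31 AM UTC (Jan 25).
Add 45 minutes layover in Isla Perdida → 11:16 AM UTC.
Add 10 hours and 9 minutes leg 3 → 9:25 PM UTC.
Add 43 minutes layover in Marquesas → 10:08 PM UTC.
Add 6 hours and 38 minutes leg 4 → 4:46 AM UTC (Jan 26).
Nordhavn is UTC−12:00, so local arrival = 4:46 AM − 12:00 = 4:46 PM on Jan 25.

4:46 PM on Jan 25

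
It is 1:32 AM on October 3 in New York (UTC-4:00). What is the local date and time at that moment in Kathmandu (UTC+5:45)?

11:17 AM on October 3

Kathmandu is 9:45 ahead of New York.
Shift by the zone difference: 1:32 AM + 9:45 = 11:17 AM on Oct 3 in Kathmandu.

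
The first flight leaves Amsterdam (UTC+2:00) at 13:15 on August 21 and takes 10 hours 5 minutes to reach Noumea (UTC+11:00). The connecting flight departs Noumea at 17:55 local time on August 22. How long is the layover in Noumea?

Convert departure to UTC: 13:15 − 2:00 = 11:15 UTC on Aug 21.
Add 10 hours 5 minutes flight time → 21:20 UTC.
Noumea is UTC+11:00, so local arrival = 21:20 + 11:00 = 08:20 on Aug 22.
Layover = 17:55 − 08:20 = 9 hours 35 minutes.

9 hours 35 minutes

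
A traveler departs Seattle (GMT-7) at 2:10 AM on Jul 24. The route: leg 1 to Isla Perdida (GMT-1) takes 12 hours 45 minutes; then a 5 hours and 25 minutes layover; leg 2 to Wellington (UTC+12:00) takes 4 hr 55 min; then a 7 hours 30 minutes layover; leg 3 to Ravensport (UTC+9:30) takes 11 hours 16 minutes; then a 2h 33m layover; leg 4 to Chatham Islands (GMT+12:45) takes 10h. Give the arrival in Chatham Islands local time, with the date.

4:19 AM on July 27

Convert departure to UTC: 2:10 AM + 7:00 = 9:10 AM UTC on Jul 24.
Add 12 hours and 45 minutes leg 1 → 9:55 PM UTC.
Add 5 hours 25 minutes layover in Isla Perdida → 3:20 AM UTC (Jul 25).
Add 4 hours 55 minutes leg 2 → 8:15 AM UTC.
Add 7 hours and 30 minutes layover in Wellington → 3:45 PM UTC.
Add 11 hours 16 minutes leg 3 → 3:01 AM UTC (Jul 26).
Add 2 hours and 33 minutes layover in Ravensport → 5:34 AM UTC.
Add 10 hours leg 4 → 3:34 PM UTC.
Chatham Islands is UTC+12:45, so local arrival = 3:34 PM + 12:45 = 4:19 AM on Jul 27.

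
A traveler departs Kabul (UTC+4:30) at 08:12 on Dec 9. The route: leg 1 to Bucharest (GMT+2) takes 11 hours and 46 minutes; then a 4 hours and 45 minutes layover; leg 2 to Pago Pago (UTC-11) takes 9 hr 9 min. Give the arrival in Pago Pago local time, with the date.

18:22 on December 9

Convert departure to UTC: 08:12 − 4:30 = 03:42 UTC on Dec 9.
Add 11 hours and 46 minutes leg 1 → 15:28 UTC.
Add 4 hours and 45 minutes layover in Bucharest → 20:13 UTC.
Add 9 hours 9 minutes leg 2 → 05:22 UTC (Dec 10).
Pago Pago is UTC−11:00, so local arrival = 05:22 − 11:00 = 18:22 on Dec 9.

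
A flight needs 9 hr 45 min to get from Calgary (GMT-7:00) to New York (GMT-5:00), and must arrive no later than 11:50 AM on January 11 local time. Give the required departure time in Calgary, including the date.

12:05 AM on Jan 11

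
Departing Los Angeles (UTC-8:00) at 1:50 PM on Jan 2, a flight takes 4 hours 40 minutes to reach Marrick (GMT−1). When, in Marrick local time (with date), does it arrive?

1:30 AM on Jan 3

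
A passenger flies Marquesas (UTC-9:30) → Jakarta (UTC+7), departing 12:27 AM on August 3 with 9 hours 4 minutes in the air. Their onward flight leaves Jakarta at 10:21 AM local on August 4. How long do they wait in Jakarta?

8 hours 20 minutes

Convert departure to UTC: 12:27 AM + 9:30 = 9:57 AM UTC on Aug 3.
Add 9 hours 4 minutes flight time → 7:01 PM UTC.
Jakarta is UTC+7:00, so local arrival = 7:01 PM + 7:00 = 2:01 AM on Aug 4.
Layover = 10:21 AM − 2:01 AM = 8 hours 20 minutes.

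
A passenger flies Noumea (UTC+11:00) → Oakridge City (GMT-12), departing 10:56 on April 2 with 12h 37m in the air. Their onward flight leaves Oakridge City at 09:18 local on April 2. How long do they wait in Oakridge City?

Convert departure to UTC: 10:56 − 11:00 = 23:56 UTC on Apr 1.
Add 12 hours 37 minutes flight time → 12:33 UTC (Apr 2).
Oakridge City is UTC−12:00, so local arrival = 12:33 − 12:00 = 00:33 on Apr 2.
Layover = 09:18 − 00:33 = 8 hours 45 minutes.

8 hours 45 minutes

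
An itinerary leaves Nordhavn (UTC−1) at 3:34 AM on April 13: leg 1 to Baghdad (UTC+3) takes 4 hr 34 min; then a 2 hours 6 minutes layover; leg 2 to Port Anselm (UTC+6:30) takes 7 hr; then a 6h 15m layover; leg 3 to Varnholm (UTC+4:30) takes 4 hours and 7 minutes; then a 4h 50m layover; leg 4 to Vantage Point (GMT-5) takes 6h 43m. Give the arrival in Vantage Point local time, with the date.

Convert departure to UTC: 3:34 AM + 1:00 = 4:34 AM UTC on Apr 13.
Add 4 hours 34 minutes leg 1 → 9:08 AM UTC.
Add 2 hours and 6 minutes layover in Baghdad → 11:14 AM UTC.
Add 7 hours leg 2 → 6:14 PM UTC.
Add 6 hours 15 minutes layover in Port Anselm → 12:29 AM UTC (Apr 14).
Add 4 hours and 7 minutes leg 3 → 4:36 AM UTC.
Add 4 hours and 50 minutes layover in Varnholm → 9:26 AM UTC.
Add 6 hours 43 minutes leg 4 → 4:09 PM UTC.
Vantage Point is UTC−5:00, so local arrival = 4:09 PM − 5:00 = 11:09 AM on Apr 14.

11:09 AM on April 14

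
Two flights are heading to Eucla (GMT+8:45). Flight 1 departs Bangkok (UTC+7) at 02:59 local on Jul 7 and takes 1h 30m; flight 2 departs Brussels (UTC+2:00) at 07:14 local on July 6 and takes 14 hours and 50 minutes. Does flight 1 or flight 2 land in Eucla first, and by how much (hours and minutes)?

Flight 1 in UTC: 02:59 − 7:00 = 19:59 on Jul 6.
+1 hour 30 minutes → arrive 21:29 UTC on Jul 6.
Flight 2 in UTC: 07:14 − 2:00 = 05:14 on Jul 6.
+14 hours and 50 minutes → arrive 20:04 UTC on Jul 6.
Flight 2 lands earlier by 1 hour 25 minutes.

the second, by 1 hour 25 minutes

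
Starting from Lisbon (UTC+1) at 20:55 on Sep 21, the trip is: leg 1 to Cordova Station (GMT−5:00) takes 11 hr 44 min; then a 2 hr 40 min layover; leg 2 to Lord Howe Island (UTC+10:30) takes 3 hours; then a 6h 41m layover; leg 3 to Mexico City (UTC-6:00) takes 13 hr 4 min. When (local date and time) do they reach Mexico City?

03:04 on Sep 23

Convert departure to UTC: 20:55 − 1:00 = 19:55 UTC on Sep 21.
Add 11 hours 44 minutes leg 1 → 07:39 UTC (Sep 22).
Add 2 hours and 40 minutes layover in Cordova Station → 10:19 UTC.
Add 3 hours leg 2 → 13:19 UTC.
Add 6 hours 41 minutes layover in Lord Howe Island → 20:00 UTC.
Add 13 hours and 4 minutes leg 3 → 09:04 UTC (Sep 23).
Mexico City is UTC−6:00, so local arrival = 09:04 − 6:00 = 03:04 on Sep 23.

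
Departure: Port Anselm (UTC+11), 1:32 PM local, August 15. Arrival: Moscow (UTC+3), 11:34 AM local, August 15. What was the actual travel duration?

Moscow is 8:00 behind Port Anselm.
Clock-face elapsed time (ignoring zones) is −1 hour 58 minutes.
Actual elapsed = −1 hour 58 minutes + 8:00 = 6 hours 2 minutes.

6 hours 2 minutes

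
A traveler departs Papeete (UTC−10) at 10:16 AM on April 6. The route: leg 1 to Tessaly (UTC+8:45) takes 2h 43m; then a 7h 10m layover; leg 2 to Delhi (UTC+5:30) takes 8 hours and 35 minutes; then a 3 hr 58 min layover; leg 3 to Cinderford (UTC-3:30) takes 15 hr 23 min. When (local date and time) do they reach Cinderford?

Convert departure to UTC: 10:16 AM + 10:00 = 8:16 PM UTC on Apr 6.
Add 2 hours and 43 minutes leg 1 → 10:59 PM UTC.
Add 7 hours 10 minutes layover in Tessaly → 6:09 AM UTC (Apr 7).
Add 8 hours 35 minutes leg 2 → 2:44 PM UTC.
Add 3 hours and 58 minutes layover in Delhi → 6:42 PM UTC.
Add 15 hours and 23 minutes leg 3 → 10:05 AM UTC (Apr 8).
Cinderford is UTC−3:30, so local arrival = 10:05 AM − 3:30 = 6:35 AM on Apr 8.

6:35 AM on Apr 8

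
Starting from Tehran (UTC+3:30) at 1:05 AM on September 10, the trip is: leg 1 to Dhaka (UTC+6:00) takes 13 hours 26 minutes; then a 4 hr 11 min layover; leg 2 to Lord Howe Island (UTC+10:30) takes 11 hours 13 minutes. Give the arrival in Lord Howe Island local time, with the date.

12:55 PM on September 11

Convert departure to UTC: 1:05 AM − 3:30 = 9:35 PM UTC on Sep 9.
Add 13 hours and 26 minutes leg 1 → 11:01 AM UTC (Sep 10).
Add 4 hours 11 minutes layover in Dhaka → 3:12 PM UTC.
Add 11 hours 13 minutes leg 2 → 2:25 AM UTC (Sep 11).
Lord Howe Island is UTC+10:30, so local arrival = 2:25 AM + 10:30 = 12:55 PM on Sep 11.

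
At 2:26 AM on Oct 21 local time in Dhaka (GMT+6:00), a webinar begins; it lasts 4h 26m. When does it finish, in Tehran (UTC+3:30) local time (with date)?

4:22 AM on October 21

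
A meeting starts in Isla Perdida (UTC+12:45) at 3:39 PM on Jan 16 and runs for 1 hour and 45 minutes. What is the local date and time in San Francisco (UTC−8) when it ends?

Convert start to UTC: 3:39 PM − 12:45 = 2:54 AM UTC on Jan 16.
Add 1 hour and 45 minutes duration → 4:39 AM UTC.
San Francisco is UTC−8:00, so local end time = 4:39 AM − 8:00 = 8:39 PM on Jan 15.

8:39 PM on January 15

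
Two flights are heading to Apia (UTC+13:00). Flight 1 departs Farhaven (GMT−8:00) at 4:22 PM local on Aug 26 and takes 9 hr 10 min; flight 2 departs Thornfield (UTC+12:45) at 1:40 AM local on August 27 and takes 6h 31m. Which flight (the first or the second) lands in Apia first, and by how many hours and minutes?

the second, by 14 hours 6 minutes

Flight 1 in UTC: 4:22 PM + 8:00 = 12:22 AM on Aug 27.
+9 hours 10 minutes → arrive 9:32 AM UTC on Aug 27.
Flight 2 in UTC: 1:40 AM − 12:45 = 12:55 PM on Aug 26.
+6 hours 31 minutes → arrive 7:26 PM UTC on Aug 26.
Flight 2 lands earlier by 14 hours 6 minutes.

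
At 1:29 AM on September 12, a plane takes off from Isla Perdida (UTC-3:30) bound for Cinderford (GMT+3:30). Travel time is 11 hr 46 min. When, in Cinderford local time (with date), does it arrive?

8:15 PM on September 12

Cinderford is 7:00 ahead of Isla Perdida.
After 11 hours 46 minutes it is 1:15 PM in Isla Perdida.
Shift by the zone difference: 1:15 PM + 7:00 = 8:15 PM on Sep 12 in Cinderford.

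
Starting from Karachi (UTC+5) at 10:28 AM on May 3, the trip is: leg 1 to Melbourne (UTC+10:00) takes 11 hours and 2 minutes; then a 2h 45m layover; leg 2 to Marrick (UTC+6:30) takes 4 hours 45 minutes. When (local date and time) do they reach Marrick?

6:30 AM on May 4

Convert departure to UTC: 10:28 AM − 5:00 = 5:28 AM UTC on May 3.
Add 11 hours 2 minutes leg 1 → 4:30 PM UTC.
Add 2 hours 45 minutes layover in Melbourne → 7:15 PM UTC.
Add 4 hours and 45 minutes leg 2 → 12:00 AM UTC (May 4).
Marrick is UTC+6:30, so local arrival = 12:00 AM + 6:30 = 6:30 AM on May 4.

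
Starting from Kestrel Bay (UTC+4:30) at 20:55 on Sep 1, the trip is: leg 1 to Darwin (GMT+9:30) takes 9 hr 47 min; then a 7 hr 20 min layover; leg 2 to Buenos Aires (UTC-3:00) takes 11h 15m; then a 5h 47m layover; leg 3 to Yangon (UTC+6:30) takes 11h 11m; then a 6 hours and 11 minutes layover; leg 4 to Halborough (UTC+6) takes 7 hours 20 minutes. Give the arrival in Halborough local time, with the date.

Convert departure to UTC: 20:55 − 4:30 = 16:25 UTC on Sep 1.
Add 9 hours and 47 minutes leg 1 → 02:12 UTC (Sep 2).
Add 7 hours 20 minutes layover in Darwin → 09:32 UTC.
Add 11 hours 15 minutes leg 2 → 20:47 UTC.
Add 5 hours and 47 minutes layover in Buenos Aires → 02:34 UTC (Sep 3).
Add 11 hours and 11 minutes leg 3 → 13:45 UTC.
Add 6 hours and 11 minutes layover in Yangon → 19:56 UTC.
Add 7 hours 20 minutes leg 4 → 03:16 UTC (Sep 4).
Halborough is UTC+6:00, so local arrival = 03:16 + 6:00 = 09:16 on Sep 4.

09:16 on September 4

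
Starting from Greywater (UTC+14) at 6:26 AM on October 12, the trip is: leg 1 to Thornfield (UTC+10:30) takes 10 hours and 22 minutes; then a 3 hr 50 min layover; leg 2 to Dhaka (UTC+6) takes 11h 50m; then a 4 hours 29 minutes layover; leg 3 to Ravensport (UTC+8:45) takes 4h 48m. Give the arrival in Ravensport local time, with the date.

12:30 PM on October 13

Convert departure to UTC: 6:26 AM − 14:00 = 4:26 PM UTC on Oct 11.
Add 10 hours and 22 minutes leg 1 → 2:48 AM UTC (Oct 12).
Add 3 hours 50 minutes layover in Thornfield → 6:38 AM UTC.
Add 11 hours 50 minutes leg 2 → 6:28 PM UTC.
Add 4 hours 29 minutes layover in Dhaka → 10:57 PM UTC.
Add 4 hours 48 minutes leg 3 → 3:45 AM UTC (Oct 13).
Ravensport is UTC+8:45, so local arrival = 3:45 AM + 8:45 = 12:30 PM on Oct 13.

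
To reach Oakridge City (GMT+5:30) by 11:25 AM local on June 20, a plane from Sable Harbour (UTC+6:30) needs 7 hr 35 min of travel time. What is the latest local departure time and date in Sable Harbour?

4:50 AM on June 20

Target arrival in UTC: 11:25 AM − 5:30 = 5:55 AM on Jun 20.
Subtract 7 hours and 35 minutes → departure 10:20 PM UTC on Jun 19.
Sable Harbour is UTC+6:30: 10:20 PM + 6:30 = 4:50 AM on Jun 20.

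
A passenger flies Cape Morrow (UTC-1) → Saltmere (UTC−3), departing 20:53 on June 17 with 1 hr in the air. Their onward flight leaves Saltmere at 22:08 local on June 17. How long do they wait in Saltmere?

2 hours 15 minutes

Convert departure to UTC: 20:53 + 1:00 = 21:53 UTC on Jun 17.
Add 1 hour flight time → 22:53 UTC.
Saltmere is UTC−3:00, so local arrival = 22:53 − 3:00 = 19:53 on Jun 17.
Layover = 22:08 − 19:53 = 2 hours 15 minutes.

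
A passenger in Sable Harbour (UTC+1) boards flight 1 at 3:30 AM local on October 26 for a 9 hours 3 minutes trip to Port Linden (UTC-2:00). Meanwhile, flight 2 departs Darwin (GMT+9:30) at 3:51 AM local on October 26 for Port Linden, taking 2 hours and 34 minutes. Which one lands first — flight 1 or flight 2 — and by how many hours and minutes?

Flight 1 in UTC: 3:30 AM − 1:00 = 2:30 AM on Oct 26.
+9 hours 3 minutes → arrive 11:33 AM UTC on Oct 26.
Flight 2 in UTC: 3:51 AM − 9:30 = 6:21 PM on Oct 25.
+2 hours 34 minutes → arrive 8:55 PM UTC on Oct 25.
Flight 2 lands earlier by 14 hours 38 minutes.

the second, by 14 hours 38 minutes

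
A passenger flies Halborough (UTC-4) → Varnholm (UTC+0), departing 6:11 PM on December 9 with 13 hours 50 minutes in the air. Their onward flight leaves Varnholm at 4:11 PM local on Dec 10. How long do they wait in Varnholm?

Convert departure to UTC: 6:11 PM + 4:00 = 10:11 PM UTC on Dec 9.
Add 13 hours 50 minutes flight time → 12:01 PM UTC (Dec 10).
Varnholm is UTC+0, so local arrival is the same: 12:01 PM on Dec 10.
Layover = 4:11 PM − 12:01 PM = 4 hours 10 minutes.

4 hours 10 minutes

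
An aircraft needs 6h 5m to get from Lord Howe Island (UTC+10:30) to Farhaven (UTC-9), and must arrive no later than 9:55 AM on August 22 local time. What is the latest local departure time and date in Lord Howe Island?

11:20 PM on Aug 22

Target arrival in UTC: 9:55 AM + 9:00 = 6:55 PM on Aug 22.
Subtract 6 hours 5 minutes → departure 12:50 PM UTC on Aug 22.
Lord Howe Island is UTC+10:30: 12:50 PM + 10:30 = 11:20 PM on Aug 22.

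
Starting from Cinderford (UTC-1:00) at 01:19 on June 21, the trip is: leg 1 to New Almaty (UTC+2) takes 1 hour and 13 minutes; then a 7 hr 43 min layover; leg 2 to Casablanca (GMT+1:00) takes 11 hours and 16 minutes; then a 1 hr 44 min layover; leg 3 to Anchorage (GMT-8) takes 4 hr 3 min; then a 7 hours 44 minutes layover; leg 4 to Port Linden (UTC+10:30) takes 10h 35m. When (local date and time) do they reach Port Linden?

Convert departure to UTC: 01:19 + 1:00 = 02:19 UTC on Jun 21.
Add 1 hour 13 minutes leg 1 → 03:32 UTC.
Add 7 hours 43 minutes layover in New Almaty → 11:15 UTC.
Add 11 hours and 16 minutes leg 2 → 22:31 UTC.
Add 1 hour and 44 minutes layover in Casablanca → 00:15 UTC (Jun 22).
Add 4 hours and 3 minutes leg 3 → 04:18 UTC.
Add 7 hours and 44 minutes layover in Anchorage → 12:02 UTC.
Add 10 hours and 35 minutes leg 4 → 22:37 UTC.
Port Linden is UTC+10:30, so local arrival = 22:37 + 10:30 = 09:07 on Jun 23.

09:07 on June 23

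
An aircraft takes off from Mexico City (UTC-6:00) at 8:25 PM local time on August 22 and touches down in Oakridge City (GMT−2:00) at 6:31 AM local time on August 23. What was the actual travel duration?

Departure in UTC: 8:25 PM + 6:00 = 2:25 AM on Aug 23.
Arrival in UTC: 6:31 AM + 2:00 = 8:31 AM on Aug 23.
Elapsed = 8:31 AM − 2:25 AM = 6 hours 6 minutes.

6 hours 6 minutes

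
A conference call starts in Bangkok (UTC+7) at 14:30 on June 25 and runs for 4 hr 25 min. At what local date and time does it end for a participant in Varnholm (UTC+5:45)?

17:40 on June 25

Varnholm is 1:15 behind Bangkok.
After 4 hours 25 minutes it is 18:55 in Bangkok.
Shift by the zone difference: 18:55 − 1:15 = 17:40 on Jun 25 in Varnholm.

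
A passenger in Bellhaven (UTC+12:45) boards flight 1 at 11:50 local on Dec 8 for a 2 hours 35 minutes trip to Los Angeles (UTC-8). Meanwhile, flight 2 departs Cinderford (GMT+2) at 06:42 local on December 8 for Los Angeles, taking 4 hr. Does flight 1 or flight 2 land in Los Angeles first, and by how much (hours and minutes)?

Flight 1 in UTC: 11:50 − 12:45 = 23:05 on Dec 7.
+2 hours and 35 minutes → arrive 01:40 UTC on Dec 8.
Flight 2 in UTC: 06:42 − 2:00 = 04:42 on Dec 8.
+4 hours → arrive 08:42 UTC on Dec 8.
Flight 1 lands earlier by 7 hours 2 minutes.

the first, by 7 hours 2 minutes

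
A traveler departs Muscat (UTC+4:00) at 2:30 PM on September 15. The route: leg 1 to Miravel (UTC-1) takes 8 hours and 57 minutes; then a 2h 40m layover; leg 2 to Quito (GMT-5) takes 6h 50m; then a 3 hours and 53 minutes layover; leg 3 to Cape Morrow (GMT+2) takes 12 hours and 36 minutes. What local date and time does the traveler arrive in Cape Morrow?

Convert departure to UTC: 2:30 PM − 4:00 = 10:30 AM UTC on Sep 15.
Add 8 hours 57 minutes leg 1 → 7:27 PM UTC.
Add 2 hours and 40 minutes layover in Miravel → 10:07 PM UTC.
Add 6 hours and 50 minutes leg 2 → 4:57 AM UTC (Sep 16).
Add 3 hours 53 minutes layover in Quito → 8:50 AM UTC.
Add 12 hours and 36 minutes leg 3 → 9:26 PM UTC.
Cape Morrow is UTC+2:00, so local arrival = 9:26 PM + 2:00 = 11:26 PM on Sep 16.

11:26 PM on September 16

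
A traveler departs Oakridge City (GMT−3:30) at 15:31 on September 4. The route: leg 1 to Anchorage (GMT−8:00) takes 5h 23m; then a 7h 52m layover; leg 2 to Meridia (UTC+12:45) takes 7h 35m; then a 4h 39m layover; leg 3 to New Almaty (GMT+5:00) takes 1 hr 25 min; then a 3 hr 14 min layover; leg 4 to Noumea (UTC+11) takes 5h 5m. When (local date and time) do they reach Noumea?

Convert departure to UTC: 15:31 + 3:30 = 19:01 UTC on Sep 4.
Add 5 hours 23 minutes leg 1 → 00:24 UTC (Sep 5).
Add 7 hours 52 minutes layover in Anchorage → 08:16 UTC.
Add 7 hours and 35 minutes leg 2 → 15:51 UTC.
Add 4 hours and 39 minutes layover in Meridia → 20:30 UTC.
Add 1 hour 25 minutes leg 3 → 21:55 UTC.
Add 3 hours and 14 minutes layover in New Almaty → 01:09 UTC (Sep 6).
Add 5 hours 5 minutes leg 4 → 06:14 UTC.
Noumea is UTC+11:00, so local arrival = 06:14 + 11:00 = 17:14 on Sep 6.

17:14 on September 6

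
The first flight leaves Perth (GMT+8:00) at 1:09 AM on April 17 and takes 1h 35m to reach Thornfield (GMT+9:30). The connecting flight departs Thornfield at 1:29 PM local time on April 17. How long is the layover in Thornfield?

9 hours 15 minutes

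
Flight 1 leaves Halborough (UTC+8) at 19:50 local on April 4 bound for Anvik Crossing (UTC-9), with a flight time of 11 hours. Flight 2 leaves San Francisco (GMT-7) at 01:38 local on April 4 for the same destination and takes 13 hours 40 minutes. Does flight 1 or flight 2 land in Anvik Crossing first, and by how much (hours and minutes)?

the second, by 32 minutes

Flight 1 in UTC: 19:50 − 8:00 = 11:50 on Apr 4.
+11 hours → arrive 22:50 UTC on Apr 4.
Flight 2 in UTC: 01:38 + 7:00 = 08:38 on Apr 4.
+13 hours and 40 minutes → arrive 22:18 UTC on Apr 4.
Flight 2 lands earlier by 32 minutes.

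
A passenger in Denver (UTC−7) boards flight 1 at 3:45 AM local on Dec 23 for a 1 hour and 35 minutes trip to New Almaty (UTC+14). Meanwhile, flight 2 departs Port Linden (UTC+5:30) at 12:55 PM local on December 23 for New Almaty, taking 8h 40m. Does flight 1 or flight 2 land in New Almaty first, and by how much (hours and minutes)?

Flight 1 in UTC: 3:45 AM + 7:00 = 10:45 AM on Dec 23.
+1 hour 35 minutes → arrive 12:20 PM UTC on Dec 23.
Flight 2 in UTC: 12:55 PM − 5:30 = 7:25 AM on Dec 23.
+8 hours 40 minutes → arrive 4:05 PM UTC on Dec 23.
Flight 1 lands earlier by 3 hours 45 minutes.

the first, by 3 hours 45 minutes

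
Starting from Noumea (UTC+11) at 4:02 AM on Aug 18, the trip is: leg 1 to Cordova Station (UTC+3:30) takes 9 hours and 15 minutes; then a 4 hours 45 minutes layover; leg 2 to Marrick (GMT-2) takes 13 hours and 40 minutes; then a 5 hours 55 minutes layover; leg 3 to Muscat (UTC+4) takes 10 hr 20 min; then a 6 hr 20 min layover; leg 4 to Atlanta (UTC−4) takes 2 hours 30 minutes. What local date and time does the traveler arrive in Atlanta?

Convert departure to UTC: 4:02 AM − 11:00 = 5:02 PM UTC on Aug 17.
Add 9 hours and 15 minutes leg 1 → 2:17 AM UTC (Aug 18).
Add 4 hours 45 minutes layover in Cordova Station → 7:02 AM UTC.
Add 13 hours and 40 minutes leg 2 → 8:42 PM UTC.
Add 5 hours 55 minutes layover in Marrick → 2:37 AM UTC (Aug 19).
Add 10 hours and 20 minutes leg 3 → 12:57 PM UTC.
Add 6 hours and 20 minutes layover in Muscat → 7:17 PM UTC.
Add 2 hours 30 minutes leg 4 → 9:47 PM UTC.
Atlanta is UTC−4:00, so local arrival = 9:47 PM − 4:00 = 5:47 PM on Aug 19.

5:47 PM on August 19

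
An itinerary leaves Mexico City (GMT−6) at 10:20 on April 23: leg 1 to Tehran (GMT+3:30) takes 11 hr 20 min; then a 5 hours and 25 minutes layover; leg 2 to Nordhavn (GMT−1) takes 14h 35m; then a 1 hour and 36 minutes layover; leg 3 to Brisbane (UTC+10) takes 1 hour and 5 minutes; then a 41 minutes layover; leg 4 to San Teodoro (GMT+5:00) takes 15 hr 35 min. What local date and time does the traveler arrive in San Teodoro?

23:37 on Apr 25

Convert departure to UTC: 10:20 + 6:00 = 16:20 UTC on Apr 23.
Add 11 hours 20 minutes leg 1 → 03:40 UTC (Apr 24).
Add 5 hours 25 minutes layover in Tehran → 09:05 UTC.
Add 14 hours and 35 minutes leg 2 → 23:40 UTC.
Add 1 hour and 36 minutes layover in Nordhavn → 01:16 UTC (Apr 25).
Add 1 hour and 5 minutes leg 3 → 02:21 UTC.
Add 41 minutes layover in Brisbane → 03:02 UTC.
Add 15 hours 35 minutes leg 4 → 18:37 UTC.
San Teodoro is UTC+5:00, so local arrival = 18:37 + 5:00 = 23:37 on Apr 25.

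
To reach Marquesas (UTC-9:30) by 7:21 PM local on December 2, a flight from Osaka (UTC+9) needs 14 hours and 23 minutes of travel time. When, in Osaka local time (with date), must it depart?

11:28 PM on Dec 2

Target arrival in UTC: 7:21 PM + 9:30 = 4:51 AM on Dec 3.
Subtract 14 hours 23 minutes → departure 2:28 PM UTC on Dec 2.
Osaka is UTC+9:00: 2:28 PM + 9:00 = 11:28 PM on Dec 2.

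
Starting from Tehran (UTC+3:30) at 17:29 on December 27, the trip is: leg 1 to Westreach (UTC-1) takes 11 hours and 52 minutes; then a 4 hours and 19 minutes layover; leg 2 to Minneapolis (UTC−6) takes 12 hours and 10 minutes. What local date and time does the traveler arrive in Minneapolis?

Convert departure to UTC: 17:29 − 3:30 = 13:59 UTC on Dec 27.
Add 11 hours and 52 minutes leg 1 → 01:51 UTC (Dec 28).
Add 4 hours and 19 minutes layover in Westreach → 06:10 UTC.
Add 12 hours and 10 minutes leg 2 → 18:20 UTC.
Minneapolis is UTC−6:00, so local arrival = 18:20 − 6:00 = 12:20 on Dec 28.

12:20 on December 28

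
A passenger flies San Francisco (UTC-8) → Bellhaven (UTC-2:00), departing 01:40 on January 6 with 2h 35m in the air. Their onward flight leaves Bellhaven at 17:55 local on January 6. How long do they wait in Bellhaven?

7 hours 40 minutes

Convert departure to UTC: 01:40 + 8:00 = 09:40 UTC on Jan 6.
Add 2 hours and 35 minutes flight time → 12:15 UTC.
Bellhaven is UTC−2:00, so local arrival = 12:15 − 2:00 = 10:15 on Jan 6.
Layover = 17:55 − 10:15 = 7 hours 40 minutes.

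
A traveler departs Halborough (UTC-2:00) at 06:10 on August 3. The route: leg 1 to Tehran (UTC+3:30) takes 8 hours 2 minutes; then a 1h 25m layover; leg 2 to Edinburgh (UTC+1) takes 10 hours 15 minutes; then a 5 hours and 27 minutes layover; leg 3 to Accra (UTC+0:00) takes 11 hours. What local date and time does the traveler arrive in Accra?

Convert departure to UTC: 06:10 + 2:00 = 08:10 UTC on Aug 3.
Add 8 hours and 2 minutes leg 1 → 16:12 UTC.
Add 1 hour and 25 minutes layover in Tehran → 17:37 UTC.
Add 10 hours 15 minutes leg 2 → 03:52 UTC (Aug 4).
Add 5 hours and 27 minutes layover in Edinburgh → 09:19 UTC.
Add 11 hours leg 3 → 20:19 UTC.
Accra is UTC+0, so local arrival is the same: 20:19 on Aug 4.

20:19 on August 4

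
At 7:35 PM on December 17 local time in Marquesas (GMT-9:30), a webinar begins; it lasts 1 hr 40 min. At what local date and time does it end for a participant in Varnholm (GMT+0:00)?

Varnholm is 9:30 ahead of Marquesas.
After 1 hour and 40 minutes it is 9:15 PM in Marquesas.
Shift by the zone difference: 9:15 PM + 9:30 = 6:45 AM on Dec 18 in Varnholm.

6:45 AM on December 18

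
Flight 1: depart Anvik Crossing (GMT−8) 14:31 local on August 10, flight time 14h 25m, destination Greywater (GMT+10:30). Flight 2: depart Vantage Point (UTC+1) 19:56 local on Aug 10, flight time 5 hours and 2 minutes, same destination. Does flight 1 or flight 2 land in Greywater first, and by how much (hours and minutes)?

Flight 1 in UTC: 14:31 + 8:00 = 22:31 on Aug 10.
+14 hours 25 minutes → arrive 12:56 UTC on Aug 11.
Flight 2 in UTC: 19:56 − 1:00 = 18:56 on Aug 10.
+5 hours 2 minutes → arrive 23:58 UTC on Aug 10.
Flight 2 lands earlier by 12 hours 58 minutes.

the second, by 12 hours 58 minutes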